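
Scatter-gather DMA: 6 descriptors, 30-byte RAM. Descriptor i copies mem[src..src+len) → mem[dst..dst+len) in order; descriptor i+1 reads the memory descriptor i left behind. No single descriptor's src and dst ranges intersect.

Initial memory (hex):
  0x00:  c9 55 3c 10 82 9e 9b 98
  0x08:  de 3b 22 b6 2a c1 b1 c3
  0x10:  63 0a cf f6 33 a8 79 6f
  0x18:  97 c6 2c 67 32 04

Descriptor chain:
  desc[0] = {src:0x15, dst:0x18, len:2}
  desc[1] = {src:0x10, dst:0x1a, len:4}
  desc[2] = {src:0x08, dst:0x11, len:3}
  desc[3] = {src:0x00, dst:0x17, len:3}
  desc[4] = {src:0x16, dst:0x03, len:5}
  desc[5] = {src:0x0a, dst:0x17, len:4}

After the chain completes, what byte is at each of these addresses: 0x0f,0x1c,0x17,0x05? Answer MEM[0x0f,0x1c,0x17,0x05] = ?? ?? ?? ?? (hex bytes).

MEM[0x0f,0x1c,0x17,0x05] = c3 cf 22 55

  after D0: wrote 2B at 0x18 = a879
  after D1: wrote 4B at 0x1a = 630acff6
  after D2: wrote 3B at 0x11 = de3b22
  after D3: wrote 3B at 0x17 = c9553c
  after D4: wrote 5B at 0x03 = 79c9553c63
  after D5: wrote 4B at 0x17 = 22b62ac1
query mem[0x0f]=0xc3, mem[0x1c]=0xcf, mem[0x17]=0x22, mem[0x05]=0x55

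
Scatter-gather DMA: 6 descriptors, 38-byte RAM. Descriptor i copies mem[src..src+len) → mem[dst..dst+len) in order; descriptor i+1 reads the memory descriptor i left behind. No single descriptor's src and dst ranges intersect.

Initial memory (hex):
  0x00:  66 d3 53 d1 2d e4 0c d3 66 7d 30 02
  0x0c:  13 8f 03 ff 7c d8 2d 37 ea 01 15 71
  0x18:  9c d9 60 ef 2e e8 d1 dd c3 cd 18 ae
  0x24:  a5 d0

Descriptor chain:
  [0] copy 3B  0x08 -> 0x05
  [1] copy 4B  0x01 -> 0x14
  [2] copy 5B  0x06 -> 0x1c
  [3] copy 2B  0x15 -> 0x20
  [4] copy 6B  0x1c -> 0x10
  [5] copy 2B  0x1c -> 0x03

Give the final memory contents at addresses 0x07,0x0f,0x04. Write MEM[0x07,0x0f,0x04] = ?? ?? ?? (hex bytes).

MEM[0x07,0x0f,0x04] = 30 ff 30

D0: mem[0x05..0x07] <- [66 7d 30]
D1: mem[0x14..0x17] <- [d3 53 d1 2d]
D2: mem[0x1c..0x20] <- [7d 30 66 7d 30]
D3: mem[0x20..0x21] <- [53 d1]
D4: mem[0x10..0x15] <- [7d 30 66 7d 53 d1]
D5: mem[0x03..0x04] <- [7d 30]
query mem[0x07]=0x30, mem[0x0f]=0xff, mem[0x04]=0x30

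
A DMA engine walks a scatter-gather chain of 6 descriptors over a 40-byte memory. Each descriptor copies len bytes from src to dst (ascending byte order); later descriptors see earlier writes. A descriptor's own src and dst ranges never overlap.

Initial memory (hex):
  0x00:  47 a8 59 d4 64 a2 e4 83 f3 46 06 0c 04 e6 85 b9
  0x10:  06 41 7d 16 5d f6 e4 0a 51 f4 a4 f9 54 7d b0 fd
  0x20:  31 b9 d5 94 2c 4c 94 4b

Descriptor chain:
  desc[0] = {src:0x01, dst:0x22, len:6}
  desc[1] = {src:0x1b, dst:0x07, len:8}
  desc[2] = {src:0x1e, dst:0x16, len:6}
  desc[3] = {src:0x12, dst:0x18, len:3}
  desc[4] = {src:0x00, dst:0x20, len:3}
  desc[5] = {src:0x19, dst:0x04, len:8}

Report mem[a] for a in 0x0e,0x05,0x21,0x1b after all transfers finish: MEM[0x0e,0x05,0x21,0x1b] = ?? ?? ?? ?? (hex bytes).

  after D0: wrote 6B at 0x22 = a859d464a2e4
  after D1: wrote 8B at 0x07 = f9547db0fd31b9a8
  after D2: wrote 6B at 0x16 = b0fd31b9a859
  after D3: wrote 3B at 0x18 = 7d165d
  after D4: wrote 3B at 0x20 = 47a859
  after D5: wrote 8B at 0x04 = 165d59547db0fd47
query mem[0x0e]=0xa8, mem[0x05]=0x5d, mem[0x21]=0xa8, mem[0x1b]=0x59

MEM[0x0e,0x05,0x21,0x1b] = a8 5d a8 59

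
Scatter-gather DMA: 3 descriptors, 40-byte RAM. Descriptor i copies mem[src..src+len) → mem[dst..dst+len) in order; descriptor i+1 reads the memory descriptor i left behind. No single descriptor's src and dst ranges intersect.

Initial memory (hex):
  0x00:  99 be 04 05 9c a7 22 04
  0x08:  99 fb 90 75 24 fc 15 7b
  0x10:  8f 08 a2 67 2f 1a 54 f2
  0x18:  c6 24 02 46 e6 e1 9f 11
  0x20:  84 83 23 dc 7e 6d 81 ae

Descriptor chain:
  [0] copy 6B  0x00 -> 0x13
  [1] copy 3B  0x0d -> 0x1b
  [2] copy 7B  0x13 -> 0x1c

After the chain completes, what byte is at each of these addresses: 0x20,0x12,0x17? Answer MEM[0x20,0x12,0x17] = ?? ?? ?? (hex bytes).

MEM[0x20,0x12,0x17] = 9c a2 9c

[0] 0x00->0x13 len=6 : 99 be 04 05 9c a7
[1] 0x0d->0x1b len=3 : fc 15 7b
[2] 0x13->0x1c len=7 : 99 be 04 05 9c a7 24
query mem[0x20]=0x9c, mem[0x12]=0xa2, mem[0x17]=0x9c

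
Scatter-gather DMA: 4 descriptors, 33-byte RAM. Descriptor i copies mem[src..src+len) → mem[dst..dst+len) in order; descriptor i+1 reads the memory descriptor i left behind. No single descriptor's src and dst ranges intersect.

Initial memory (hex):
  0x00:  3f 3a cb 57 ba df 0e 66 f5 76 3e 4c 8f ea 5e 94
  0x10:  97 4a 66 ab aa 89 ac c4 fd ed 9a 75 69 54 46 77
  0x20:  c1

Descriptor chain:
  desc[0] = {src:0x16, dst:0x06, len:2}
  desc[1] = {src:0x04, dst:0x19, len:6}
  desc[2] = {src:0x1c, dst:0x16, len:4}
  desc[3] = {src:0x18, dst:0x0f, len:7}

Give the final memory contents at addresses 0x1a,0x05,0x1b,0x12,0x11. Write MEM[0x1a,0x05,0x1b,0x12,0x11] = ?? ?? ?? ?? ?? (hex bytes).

  after D0: wrote 2B at 0x06 = acc4
  after D1: wrote 6B at 0x19 = badfacc4f576
  after D2: wrote 4B at 0x16 = c4f57677
  after D3: wrote 7B at 0x0f = 7677dfacc4f576
query mem[0x1a]=0xdf, mem[0x05]=0xdf, mem[0x1b]=0xac, mem[0x12]=0xac, mem[0x11]=0xdf

MEM[0x1a,0x05,0x1b,0x12,0x11] = df df ac ac df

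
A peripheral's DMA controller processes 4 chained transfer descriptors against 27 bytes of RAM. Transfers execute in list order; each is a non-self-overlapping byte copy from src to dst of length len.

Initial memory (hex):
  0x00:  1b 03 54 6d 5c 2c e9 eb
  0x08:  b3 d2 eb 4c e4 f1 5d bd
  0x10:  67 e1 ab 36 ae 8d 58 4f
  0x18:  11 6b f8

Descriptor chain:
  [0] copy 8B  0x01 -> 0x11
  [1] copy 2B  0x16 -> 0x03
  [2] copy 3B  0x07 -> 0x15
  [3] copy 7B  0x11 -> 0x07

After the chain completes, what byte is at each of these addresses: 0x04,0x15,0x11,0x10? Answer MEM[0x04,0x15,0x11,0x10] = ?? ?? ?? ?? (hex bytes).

  after D0: wrote 8B at 0x11 = 03546d5c2ce9ebb3
  after D1: wrote 2B at 0x03 = e9eb
  after D2: wrote 3B at 0x15 = ebb3d2
  after D3: wrote 7B at 0x07 = 03546d5cebb3d2
query mem[0x04]=0xeb, mem[0x15]=0xeb, mem[0x11]=0x03, mem[0x10]=0x67

MEM[0x04,0x15,0x11,0x10] = eb eb 03 67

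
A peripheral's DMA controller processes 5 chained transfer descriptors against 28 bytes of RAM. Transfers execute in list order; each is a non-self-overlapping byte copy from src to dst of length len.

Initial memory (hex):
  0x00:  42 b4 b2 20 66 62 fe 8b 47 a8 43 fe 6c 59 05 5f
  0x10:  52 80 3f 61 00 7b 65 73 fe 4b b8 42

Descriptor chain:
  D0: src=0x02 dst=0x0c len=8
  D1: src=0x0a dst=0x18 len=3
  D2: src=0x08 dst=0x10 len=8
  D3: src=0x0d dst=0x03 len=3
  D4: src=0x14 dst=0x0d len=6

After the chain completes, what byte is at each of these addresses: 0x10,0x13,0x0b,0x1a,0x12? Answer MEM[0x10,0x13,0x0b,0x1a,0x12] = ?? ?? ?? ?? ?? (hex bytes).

  after D0: wrote 8B at 0x0c = b2206662fe8b47a8
  after D1: wrote 3B at 0x18 = 43feb2
  after D2: wrote 8B at 0x10 = 47a843feb2206662
  after D3: wrote 3B at 0x03 = 206662
  after D4: wrote 6B at 0x0d = b220666243fe
query mem[0x10]=0x62, mem[0x13]=0xfe, mem[0x0b]=0xfe, mem[0x1a]=0xb2, mem[0x12]=0xfe

MEM[0x10,0x13,0x0b,0x1a,0x12] = 62 fe fe b2 fe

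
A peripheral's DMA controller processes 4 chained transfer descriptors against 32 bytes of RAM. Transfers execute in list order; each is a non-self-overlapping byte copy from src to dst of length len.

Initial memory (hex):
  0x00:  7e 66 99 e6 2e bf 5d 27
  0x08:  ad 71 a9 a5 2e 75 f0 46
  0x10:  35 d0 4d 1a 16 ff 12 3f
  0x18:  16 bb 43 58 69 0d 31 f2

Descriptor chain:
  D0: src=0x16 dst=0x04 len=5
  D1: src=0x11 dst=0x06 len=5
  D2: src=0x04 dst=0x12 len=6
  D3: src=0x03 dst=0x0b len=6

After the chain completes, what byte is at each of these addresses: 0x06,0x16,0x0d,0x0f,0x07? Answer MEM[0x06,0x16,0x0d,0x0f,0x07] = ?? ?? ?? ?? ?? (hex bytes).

D0: mem[0x04..0x08] <- [12 3f 16 bb 43]
D1: mem[0x06..0x0a] <- [d0 4d 1a 16 ff]
D2: mem[0x12..0x17] <- [12 3f d0 4d 1a 16]
D3: mem[0x0b..0x10] <- [e6 12 3f d0 4d 1a]
query mem[0x06]=0xd0, mem[0x16]=0x1a, mem[0x0d]=0x3f, mem[0x0f]=0x4d, mem[0x07]=0x4d

MEM[0x06,0x16,0x0d,0x0f,0x07] = d0 1a 3f 4d 4d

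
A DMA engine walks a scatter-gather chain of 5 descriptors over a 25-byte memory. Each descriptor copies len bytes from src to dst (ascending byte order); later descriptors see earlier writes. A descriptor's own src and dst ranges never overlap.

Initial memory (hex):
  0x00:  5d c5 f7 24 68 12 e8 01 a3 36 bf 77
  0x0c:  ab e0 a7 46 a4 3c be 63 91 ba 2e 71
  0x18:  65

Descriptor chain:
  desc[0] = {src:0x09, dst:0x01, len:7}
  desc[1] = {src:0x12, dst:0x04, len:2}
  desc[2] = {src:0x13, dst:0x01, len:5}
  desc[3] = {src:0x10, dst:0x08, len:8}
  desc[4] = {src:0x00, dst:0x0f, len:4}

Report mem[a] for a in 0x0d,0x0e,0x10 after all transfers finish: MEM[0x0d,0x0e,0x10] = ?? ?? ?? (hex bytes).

MEM[0x0d,0x0e,0x10] = ba 2e 63

[0] 0x09->0x01 len=7 : 36 bf 77 ab e0 a7 46
[1] 0x12->0x04 len=2 : be 63
[2] 0x13->0x01 len=5 : 63 91 ba 2e 71
[3] 0x10->0x08 len=8 : a4 3c be 63 91 ba 2e 71
[4] 0x00->0x0f len=4 : 5d 63 91 ba
query mem[0x0d]=0xba, mem[0x0e]=0x2e, mem[0x10]=0x63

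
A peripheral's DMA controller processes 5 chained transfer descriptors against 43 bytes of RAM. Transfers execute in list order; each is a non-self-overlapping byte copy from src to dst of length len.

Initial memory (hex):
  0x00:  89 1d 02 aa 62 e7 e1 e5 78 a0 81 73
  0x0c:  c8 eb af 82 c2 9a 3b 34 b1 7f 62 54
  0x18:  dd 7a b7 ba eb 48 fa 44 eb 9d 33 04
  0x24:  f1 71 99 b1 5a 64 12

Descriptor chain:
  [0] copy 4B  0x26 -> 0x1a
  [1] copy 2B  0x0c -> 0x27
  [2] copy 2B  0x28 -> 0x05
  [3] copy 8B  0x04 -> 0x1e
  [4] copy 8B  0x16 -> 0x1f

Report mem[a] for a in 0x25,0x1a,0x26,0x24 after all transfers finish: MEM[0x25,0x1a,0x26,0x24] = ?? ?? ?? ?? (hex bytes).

#0 dst[0x1a+4] := {0x99,0xb1,0x5a,0x64}
#1 dst[0x27+2] := {0xc8,0xeb}
#2 dst[0x05+2] := {0xeb,0x64}
#3 dst[0x1e+8] := {0x62,0xeb,0x64,0xe5,0x78,0xa0,0x81,0x73}
#4 dst[0x1f+8] := {0x62,0x54,0xdd,0x7a,0x99,0xb1,0x5a,0x64}
query mem[0x25]=0x5a, mem[0x1a]=0x99, mem[0x26]=0x64, mem[0x24]=0xb1

MEM[0x25,0x1a,0x26,0x24] = 5a 99 64 b1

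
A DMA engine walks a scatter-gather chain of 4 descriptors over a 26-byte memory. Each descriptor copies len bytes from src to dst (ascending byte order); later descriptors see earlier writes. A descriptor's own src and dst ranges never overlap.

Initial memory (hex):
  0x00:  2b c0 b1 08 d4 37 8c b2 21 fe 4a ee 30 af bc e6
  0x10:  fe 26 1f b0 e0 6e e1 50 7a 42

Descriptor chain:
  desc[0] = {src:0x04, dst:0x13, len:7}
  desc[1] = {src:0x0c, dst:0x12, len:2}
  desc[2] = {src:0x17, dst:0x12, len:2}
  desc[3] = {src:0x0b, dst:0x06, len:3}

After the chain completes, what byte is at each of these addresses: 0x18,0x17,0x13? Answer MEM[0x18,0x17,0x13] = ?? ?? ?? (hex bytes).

#0 dst[0x13+7] := {0xd4,0x37,0x8c,0xb2,0x21,0xfe,0x4a}
#1 dst[0x12+2] := {0x30,0xaf}
#2 dst[0x12+2] := {0x21,0xfe}
#3 dst[0x06+3] := {0xee,0x30,0xaf}
query mem[0x18]=0xfe, mem[0x17]=0x21, mem[0x13]=0xfe

MEM[0x18,0x17,0x13] = fe 21 fe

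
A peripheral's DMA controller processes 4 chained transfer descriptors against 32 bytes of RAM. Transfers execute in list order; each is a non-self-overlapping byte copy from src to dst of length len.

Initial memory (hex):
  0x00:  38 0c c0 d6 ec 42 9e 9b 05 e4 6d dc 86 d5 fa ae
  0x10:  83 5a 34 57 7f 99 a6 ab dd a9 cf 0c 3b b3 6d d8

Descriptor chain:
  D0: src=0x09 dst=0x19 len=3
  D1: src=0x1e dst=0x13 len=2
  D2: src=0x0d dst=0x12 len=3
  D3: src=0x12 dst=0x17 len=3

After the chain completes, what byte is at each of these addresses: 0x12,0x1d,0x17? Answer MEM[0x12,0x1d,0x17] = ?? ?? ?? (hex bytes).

MEM[0x12,0x1d,0x17] = d5 b3 d5

[0] 0x09->0x19 len=3 : e4 6d dc
[1] 0x1e->0x13 len=2 : 6d d8
[2] 0x0d->0x12 len=3 : d5 fa ae
[3] 0x12->0x17 len=3 : d5 fa ae
query mem[0x12]=0xd5, mem[0x1d]=0xb3, mem[0x17]=0xd5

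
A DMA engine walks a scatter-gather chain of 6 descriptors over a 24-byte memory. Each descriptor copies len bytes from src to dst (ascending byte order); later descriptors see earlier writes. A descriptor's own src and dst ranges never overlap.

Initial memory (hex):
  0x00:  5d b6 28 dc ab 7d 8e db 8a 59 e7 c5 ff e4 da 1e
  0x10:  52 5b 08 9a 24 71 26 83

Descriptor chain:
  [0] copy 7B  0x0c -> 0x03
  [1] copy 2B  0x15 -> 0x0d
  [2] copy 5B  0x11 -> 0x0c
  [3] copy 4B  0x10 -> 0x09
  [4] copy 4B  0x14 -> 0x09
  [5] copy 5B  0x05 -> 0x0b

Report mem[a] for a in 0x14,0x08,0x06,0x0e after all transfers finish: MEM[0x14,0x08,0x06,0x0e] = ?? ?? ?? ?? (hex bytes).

MEM[0x14,0x08,0x06,0x0e] = 24 5b 1e 5b

D0: mem[0x03..0x09] <- [ff e4 da 1e 52 5b 08]
D1: mem[0x0d..0x0e] <- [71 26]
D2: mem[0x0c..0x10] <- [5b 08 9a 24 71]
D3: mem[0x09..0x0c] <- [71 5b 08 9a]
D4: mem[0x09..0x0c] <- [24 71 26 83]
D5: mem[0x0b..0x0f] <- [da 1e 52 5b 24]
query mem[0x14]=0x24, mem[0x08]=0x5b, mem[0x06]=0x1e, mem[0x0e]=0x5b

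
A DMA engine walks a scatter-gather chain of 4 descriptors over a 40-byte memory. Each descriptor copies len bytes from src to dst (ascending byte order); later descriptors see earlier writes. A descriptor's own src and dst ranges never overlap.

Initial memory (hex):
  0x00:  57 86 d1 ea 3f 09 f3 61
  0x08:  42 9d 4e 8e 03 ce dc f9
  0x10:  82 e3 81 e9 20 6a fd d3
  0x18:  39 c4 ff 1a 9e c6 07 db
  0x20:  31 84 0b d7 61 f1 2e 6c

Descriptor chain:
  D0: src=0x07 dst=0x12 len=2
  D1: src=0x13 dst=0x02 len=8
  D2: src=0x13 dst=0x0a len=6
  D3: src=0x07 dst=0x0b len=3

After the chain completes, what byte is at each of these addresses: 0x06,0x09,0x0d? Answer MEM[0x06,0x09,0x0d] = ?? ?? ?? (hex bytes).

MEM[0x06,0x09,0x0d] = d3 ff ff

[0] 0x07->0x12 len=2 : 61 42
[1] 0x13->0x02 len=8 : 42 20 6a fd d3 39 c4 ff
[2] 0x13->0x0a len=6 : 42 20 6a fd d3 39
[3] 0x07->0x0b len=3 : 39 c4 ff
query mem[0x06]=0xd3, mem[0x09]=0xff, mem[0x0d]=0xff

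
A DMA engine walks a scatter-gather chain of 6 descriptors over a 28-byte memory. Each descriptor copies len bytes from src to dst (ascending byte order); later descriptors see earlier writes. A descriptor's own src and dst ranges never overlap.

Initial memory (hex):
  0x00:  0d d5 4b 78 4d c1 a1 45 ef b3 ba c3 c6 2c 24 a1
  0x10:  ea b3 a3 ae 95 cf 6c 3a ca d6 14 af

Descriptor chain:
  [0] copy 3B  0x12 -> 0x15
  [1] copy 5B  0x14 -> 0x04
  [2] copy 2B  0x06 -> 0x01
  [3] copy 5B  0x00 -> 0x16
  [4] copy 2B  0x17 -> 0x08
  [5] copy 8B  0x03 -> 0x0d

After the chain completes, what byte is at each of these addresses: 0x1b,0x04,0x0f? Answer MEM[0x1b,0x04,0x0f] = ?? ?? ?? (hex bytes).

MEM[0x1b,0x04,0x0f] = af 95 a3

[0] 0x12->0x15 len=3 : a3 ae 95
[1] 0x14->0x04 len=5 : 95 a3 ae 95 ca
[2] 0x06->0x01 len=2 : ae 95
[3] 0x00->0x16 len=5 : 0d ae 95 78 95
[4] 0x17->0x08 len=2 : ae 95
[5] 0x03->0x0d len=8 : 78 95 a3 ae 95 ae 95 ba
query mem[0x1b]=0xaf, mem[0x04]=0x95, mem[0x0f]=0xa3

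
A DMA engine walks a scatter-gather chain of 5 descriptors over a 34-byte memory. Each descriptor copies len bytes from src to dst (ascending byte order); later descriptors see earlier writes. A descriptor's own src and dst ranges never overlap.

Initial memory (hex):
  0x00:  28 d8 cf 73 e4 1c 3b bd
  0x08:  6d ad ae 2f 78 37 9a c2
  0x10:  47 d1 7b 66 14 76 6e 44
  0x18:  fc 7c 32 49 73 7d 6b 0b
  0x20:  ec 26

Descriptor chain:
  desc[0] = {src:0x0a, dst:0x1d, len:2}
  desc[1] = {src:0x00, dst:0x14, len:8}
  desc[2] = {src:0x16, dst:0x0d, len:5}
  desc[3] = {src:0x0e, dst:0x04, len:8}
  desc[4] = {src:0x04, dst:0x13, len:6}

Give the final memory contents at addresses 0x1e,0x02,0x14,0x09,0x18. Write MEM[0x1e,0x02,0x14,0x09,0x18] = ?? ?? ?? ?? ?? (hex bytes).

D0: mem[0x1d..0x1e] <- [ae 2f]
D1: mem[0x14..0x1b] <- [28 d8 cf 73 e4 1c 3b bd]
D2: mem[0x0d..0x11] <- [cf 73 e4 1c 3b]
D3: mem[0x04..0x0b] <- [73 e4 1c 3b 7b 66 28 d8]
D4: mem[0x13..0x18] <- [73 e4 1c 3b 7b 66]
query mem[0x1e]=0x2f, mem[0x02]=0xcf, mem[0x14]=0xe4, mem[0x09]=0x66, mem[0x18]=0x66

MEM[0x1e,0x02,0x14,0x09,0x18] = 2f cf e4 66 66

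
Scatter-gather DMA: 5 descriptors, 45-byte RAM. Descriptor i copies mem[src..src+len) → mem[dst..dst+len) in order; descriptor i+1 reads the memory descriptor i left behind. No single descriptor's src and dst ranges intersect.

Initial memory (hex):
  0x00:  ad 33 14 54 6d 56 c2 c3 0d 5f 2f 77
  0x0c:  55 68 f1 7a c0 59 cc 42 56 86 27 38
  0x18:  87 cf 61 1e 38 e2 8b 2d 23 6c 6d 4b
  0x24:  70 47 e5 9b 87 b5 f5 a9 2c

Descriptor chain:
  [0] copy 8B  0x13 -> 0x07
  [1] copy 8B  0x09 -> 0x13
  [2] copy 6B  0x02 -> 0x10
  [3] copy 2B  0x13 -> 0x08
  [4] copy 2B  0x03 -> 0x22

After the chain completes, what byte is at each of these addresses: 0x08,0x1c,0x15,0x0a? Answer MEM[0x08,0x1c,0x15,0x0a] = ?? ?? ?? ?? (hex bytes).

[0] 0x13->0x07 len=8 : 42 56 86 27 38 87 cf 61
[1] 0x09->0x13 len=8 : 86 27 38 87 cf 61 7a c0
[2] 0x02->0x10 len=6 : 14 54 6d 56 c2 42
[3] 0x13->0x08 len=2 : 56 c2
[4] 0x03->0x22 len=2 : 54 6d
query mem[0x08]=0x56, mem[0x1c]=0x38, mem[0x15]=0x42, mem[0x0a]=0x27

MEM[0x08,0x1c,0x15,0x0a] = 56 38 42 27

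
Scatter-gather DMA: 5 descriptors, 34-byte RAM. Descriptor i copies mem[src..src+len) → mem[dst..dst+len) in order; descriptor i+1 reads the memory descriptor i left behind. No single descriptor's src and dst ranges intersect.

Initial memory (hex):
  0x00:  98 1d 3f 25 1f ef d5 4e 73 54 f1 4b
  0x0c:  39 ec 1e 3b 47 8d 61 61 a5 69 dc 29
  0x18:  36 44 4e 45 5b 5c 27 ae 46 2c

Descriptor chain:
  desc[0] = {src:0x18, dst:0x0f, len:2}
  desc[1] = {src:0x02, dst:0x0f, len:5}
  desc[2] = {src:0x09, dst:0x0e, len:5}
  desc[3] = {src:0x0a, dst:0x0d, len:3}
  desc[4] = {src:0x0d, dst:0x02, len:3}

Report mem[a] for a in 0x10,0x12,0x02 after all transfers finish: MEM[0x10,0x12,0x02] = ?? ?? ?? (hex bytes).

MEM[0x10,0x12,0x02] = 4b ec f1

[0] 0x18->0x0f len=2 : 36 44
[1] 0x02->0x0f len=5 : 3f 25 1f ef d5
[2] 0x09->0x0e len=5 : 54 f1 4b 39 ec
[3] 0x0a->0x0d len=3 : f1 4b 39
[4] 0x0d->0x02 len=3 : f1 4b 39
query mem[0x10]=0x4b, mem[0x12]=0xec, mem[0x02]=0xf1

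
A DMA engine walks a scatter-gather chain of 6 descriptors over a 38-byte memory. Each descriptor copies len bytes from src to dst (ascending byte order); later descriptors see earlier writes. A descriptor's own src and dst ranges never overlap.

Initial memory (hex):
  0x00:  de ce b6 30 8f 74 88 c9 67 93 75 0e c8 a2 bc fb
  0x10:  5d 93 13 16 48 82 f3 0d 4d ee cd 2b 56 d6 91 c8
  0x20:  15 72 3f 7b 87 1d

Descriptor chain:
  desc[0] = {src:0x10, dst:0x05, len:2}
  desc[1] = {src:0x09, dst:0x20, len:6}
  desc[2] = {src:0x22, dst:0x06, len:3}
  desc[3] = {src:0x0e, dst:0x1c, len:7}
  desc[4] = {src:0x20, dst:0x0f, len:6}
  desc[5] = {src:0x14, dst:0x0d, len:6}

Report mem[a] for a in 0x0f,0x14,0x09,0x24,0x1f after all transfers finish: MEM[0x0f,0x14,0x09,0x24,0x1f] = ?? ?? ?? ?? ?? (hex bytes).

[0] 0x10->0x05 len=2 : 5d 93
[1] 0x09->0x20 len=6 : 93 75 0e c8 a2 bc
[2] 0x22->0x06 len=3 : 0e c8 a2
[3] 0x0e->0x1c len=7 : bc fb 5d 93 13 16 48
[4] 0x20->0x0f len=6 : 13 16 48 c8 a2 bc
[5] 0x14->0x0d len=6 : bc 82 f3 0d 4d ee
query mem[0x0f]=0xf3, mem[0x14]=0xbc, mem[0x09]=0x93, mem[0x24]=0xa2, mem[0x1f]=0x93

MEM[0x0f,0x14,0x09,0x24,0x1f] = f3 bc 93 a2 93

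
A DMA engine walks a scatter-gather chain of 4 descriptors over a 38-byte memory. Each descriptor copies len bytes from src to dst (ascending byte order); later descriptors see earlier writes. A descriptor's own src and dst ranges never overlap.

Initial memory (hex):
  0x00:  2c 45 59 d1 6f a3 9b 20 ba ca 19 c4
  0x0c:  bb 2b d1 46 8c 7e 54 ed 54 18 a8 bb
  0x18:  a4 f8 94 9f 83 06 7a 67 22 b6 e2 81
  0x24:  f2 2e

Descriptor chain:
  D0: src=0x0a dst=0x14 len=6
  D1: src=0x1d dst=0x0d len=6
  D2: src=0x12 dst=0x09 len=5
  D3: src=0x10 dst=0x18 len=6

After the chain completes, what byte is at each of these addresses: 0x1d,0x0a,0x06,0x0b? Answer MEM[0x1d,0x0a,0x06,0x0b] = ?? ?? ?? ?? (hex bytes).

MEM[0x1d,0x0a,0x06,0x0b] = c4 ed 9b 19

  after D0: wrote 6B at 0x14 = 19c4bb2bd146
  after D1: wrote 6B at 0x0d = 067a6722b6e2
  after D2: wrote 5B at 0x09 = e2ed19c4bb
  after D3: wrote 6B at 0x18 = 22b6e2ed19c4
query mem[0x1d]=0xc4, mem[0x0a]=0xed, mem[0x06]=0x9b, mem[0x0b]=0x19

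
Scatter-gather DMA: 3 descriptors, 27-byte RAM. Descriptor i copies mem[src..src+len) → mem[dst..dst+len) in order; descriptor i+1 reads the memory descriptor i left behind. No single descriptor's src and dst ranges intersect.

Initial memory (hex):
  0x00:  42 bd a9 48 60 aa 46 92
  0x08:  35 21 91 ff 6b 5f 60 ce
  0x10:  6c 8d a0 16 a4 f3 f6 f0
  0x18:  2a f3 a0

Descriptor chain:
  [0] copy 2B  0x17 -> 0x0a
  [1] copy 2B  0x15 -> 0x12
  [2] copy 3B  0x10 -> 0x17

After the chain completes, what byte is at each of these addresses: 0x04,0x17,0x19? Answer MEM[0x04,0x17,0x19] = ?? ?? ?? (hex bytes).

D0: mem[0x0a..0x0b] <- [f0 2a]
D1: mem[0x12..0x13] <- [f3 f6]
D2: mem[0x17..0x19] <- [6c 8d f3]
query mem[0x04]=0x60, mem[0x17]=0x6c, mem[0x19]=0xf3

MEM[0x04,0x17,0x19] = 60 6c f3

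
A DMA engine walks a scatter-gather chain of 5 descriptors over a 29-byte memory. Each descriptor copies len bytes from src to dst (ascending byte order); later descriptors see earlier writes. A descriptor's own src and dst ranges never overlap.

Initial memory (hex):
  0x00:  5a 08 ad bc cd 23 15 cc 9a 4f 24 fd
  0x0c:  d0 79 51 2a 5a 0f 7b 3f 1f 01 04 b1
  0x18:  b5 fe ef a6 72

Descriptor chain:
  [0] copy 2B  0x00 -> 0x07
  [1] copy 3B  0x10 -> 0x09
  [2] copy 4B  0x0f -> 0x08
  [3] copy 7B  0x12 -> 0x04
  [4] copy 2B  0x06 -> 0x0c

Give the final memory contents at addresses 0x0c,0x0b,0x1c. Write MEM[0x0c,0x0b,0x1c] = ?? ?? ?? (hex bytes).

MEM[0x0c,0x0b,0x1c] = 1f 7b 72

#0 dst[0x07+2] := {0x5a,0x08}
#1 dst[0x09+3] := {0x5a,0x0f,0x7b}
#2 dst[0x08+4] := {0x2a,0x5a,0x0f,0x7b}
#3 dst[0x04+7] := {0x7b,0x3f,0x1f,0x01,0x04,0xb1,0xb5}
#4 dst[0x0c+2] := {0x1f,0x01}
query mem[0x0c]=0x1f, mem[0x0b]=0x7b, mem[0x1c]=0x72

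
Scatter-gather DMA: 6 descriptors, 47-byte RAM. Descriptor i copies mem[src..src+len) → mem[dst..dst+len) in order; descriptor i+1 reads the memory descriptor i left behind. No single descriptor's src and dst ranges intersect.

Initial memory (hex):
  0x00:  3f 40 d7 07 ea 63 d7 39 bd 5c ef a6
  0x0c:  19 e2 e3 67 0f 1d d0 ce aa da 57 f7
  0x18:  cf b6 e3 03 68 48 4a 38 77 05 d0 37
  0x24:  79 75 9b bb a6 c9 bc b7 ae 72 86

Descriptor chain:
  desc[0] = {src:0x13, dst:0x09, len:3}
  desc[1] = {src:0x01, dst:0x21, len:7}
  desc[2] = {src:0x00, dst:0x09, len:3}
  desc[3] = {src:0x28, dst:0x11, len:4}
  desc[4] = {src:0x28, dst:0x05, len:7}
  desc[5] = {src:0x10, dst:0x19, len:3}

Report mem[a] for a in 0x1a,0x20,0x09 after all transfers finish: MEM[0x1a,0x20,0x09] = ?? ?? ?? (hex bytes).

D0: mem[0x09..0x0b] <- [ce aa da]
D1: mem[0x21..0x27] <- [40 d7 07 ea 63 d7 39]
D2: mem[0x09..0x0b] <- [3f 40 d7]
D3: mem[0x11..0x14] <- [a6 c9 bc b7]
D4: mem[0x05..0x0b] <- [a6 c9 bc b7 ae 72 86]
D5: mem[0x19..0x1b] <- [0f a6 c9]
query mem[0x1a]=0xa6, mem[0x20]=0x77, mem[0x09]=0xae

MEM[0x1a,0x20,0x09] = a6 77 ae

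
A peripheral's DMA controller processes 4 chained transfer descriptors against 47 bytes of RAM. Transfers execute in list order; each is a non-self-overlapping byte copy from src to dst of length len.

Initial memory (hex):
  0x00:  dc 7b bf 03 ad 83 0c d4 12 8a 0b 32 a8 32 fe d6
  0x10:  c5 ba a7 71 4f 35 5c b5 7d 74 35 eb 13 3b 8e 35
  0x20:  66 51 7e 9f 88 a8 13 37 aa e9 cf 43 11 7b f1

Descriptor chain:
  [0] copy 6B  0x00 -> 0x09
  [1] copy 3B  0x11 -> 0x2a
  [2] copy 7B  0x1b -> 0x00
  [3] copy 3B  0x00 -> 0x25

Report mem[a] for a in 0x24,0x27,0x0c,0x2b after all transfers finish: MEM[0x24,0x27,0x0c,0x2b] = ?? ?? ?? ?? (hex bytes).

[0] 0x00->0x09 len=6 : dc 7b bf 03 ad 83
[1] 0x11->0x2a len=3 : ba a7 71
[2] 0x1b->0x00 len=7 : eb 13 3b 8e 35 66 51
[3] 0x00->0x25 len=3 : eb 13 3b
query mem[0x24]=0x88, mem[0x27]=0x3b, mem[0x0c]=0x03, mem[0x2b]=0xa7

MEM[0x24,0x27,0x0c,0x2b] = 88 3b 03 a7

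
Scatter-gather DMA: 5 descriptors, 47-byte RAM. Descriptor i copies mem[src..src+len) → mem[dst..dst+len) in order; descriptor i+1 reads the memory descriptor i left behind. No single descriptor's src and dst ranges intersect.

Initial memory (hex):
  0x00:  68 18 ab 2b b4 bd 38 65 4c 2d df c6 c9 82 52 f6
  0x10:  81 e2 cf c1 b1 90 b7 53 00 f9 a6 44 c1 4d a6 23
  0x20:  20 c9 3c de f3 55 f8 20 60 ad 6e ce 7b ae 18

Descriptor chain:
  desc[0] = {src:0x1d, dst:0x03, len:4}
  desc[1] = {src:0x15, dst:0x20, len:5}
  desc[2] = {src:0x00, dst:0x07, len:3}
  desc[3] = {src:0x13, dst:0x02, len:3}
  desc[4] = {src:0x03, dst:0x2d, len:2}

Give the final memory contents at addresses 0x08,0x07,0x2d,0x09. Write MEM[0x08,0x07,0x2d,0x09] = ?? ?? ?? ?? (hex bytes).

MEM[0x08,0x07,0x2d,0x09] = 18 68 b1 ab

[0] 0x1d->0x03 len=4 : 4d a6 23 20
[1] 0x15->0x20 len=5 : 90 b7 53 00 f9
[2] 0x00->0x07 len=3 : 68 18 ab
[3] 0x13->0x02 len=3 : c1 b1 90
[4] 0x03->0x2d len=2 : b1 90
query mem[0x08]=0x18, mem[0x07]=0x68, mem[0x2d]=0xb1, mem[0x09]=0xab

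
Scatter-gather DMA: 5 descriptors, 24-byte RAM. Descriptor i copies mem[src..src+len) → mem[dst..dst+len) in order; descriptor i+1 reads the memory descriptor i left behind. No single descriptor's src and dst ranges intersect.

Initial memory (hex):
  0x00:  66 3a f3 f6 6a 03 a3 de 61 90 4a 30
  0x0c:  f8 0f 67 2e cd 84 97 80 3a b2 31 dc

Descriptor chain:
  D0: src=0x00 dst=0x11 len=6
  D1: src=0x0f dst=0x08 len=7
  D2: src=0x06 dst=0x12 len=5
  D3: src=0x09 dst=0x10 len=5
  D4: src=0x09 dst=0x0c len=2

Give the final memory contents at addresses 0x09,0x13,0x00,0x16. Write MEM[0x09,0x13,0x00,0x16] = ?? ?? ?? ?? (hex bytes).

MEM[0x09,0x13,0x00,0x16] = cd f3 66 66

  after D0: wrote 6B at 0x11 = 663af3f66a03
  after D1: wrote 7B at 0x08 = 2ecd663af3f66a
  after D2: wrote 5B at 0x12 = a3de2ecd66
  after D3: wrote 5B at 0x10 = cd663af3f6
  after D4: wrote 2B at 0x0c = cd66
query mem[0x09]=0xcd, mem[0x13]=0xf3, mem[0x00]=0x66, mem[0x16]=0x66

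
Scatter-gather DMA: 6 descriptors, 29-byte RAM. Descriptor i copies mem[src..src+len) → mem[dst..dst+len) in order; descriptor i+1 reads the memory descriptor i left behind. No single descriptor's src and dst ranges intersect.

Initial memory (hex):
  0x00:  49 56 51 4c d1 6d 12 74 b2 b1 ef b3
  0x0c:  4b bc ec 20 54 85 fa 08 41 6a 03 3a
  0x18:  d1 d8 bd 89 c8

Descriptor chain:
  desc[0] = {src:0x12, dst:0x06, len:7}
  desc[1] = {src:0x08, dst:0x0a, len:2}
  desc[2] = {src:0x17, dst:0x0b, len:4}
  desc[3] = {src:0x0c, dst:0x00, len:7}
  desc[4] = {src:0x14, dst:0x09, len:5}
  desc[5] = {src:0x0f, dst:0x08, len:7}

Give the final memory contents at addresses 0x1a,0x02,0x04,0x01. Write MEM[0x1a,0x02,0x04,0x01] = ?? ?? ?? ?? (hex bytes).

MEM[0x1a,0x02,0x04,0x01] = bd bd 54 d8

  after D0: wrote 7B at 0x06 = fa08416a033ad1
  after D1: wrote 2B at 0x0a = 416a
  after D2: wrote 4B at 0x0b = 3ad1d8bd
  after D3: wrote 7B at 0x00 = d1d8bd205485fa
  after D4: wrote 5B at 0x09 = 416a033ad1
  after D5: wrote 7B at 0x08 = 205485fa08416a
query mem[0x1a]=0xbd, mem[0x02]=0xbd, mem[0x04]=0x54, mem[0x01]=0xd8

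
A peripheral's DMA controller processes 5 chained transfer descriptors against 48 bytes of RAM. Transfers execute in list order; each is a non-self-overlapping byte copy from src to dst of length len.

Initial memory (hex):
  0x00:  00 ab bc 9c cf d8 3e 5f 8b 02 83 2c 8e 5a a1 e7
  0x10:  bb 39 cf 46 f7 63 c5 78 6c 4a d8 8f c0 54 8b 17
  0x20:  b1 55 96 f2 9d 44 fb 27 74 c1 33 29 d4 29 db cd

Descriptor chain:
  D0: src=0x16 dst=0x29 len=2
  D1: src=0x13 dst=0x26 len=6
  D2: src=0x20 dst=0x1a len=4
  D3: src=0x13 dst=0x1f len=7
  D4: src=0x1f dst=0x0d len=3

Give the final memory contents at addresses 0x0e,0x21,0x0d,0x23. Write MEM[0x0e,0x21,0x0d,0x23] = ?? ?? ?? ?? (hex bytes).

[0] 0x16->0x29 len=2 : c5 78
[1] 0x13->0x26 len=6 : 46 f7 63 c5 78 6c
[2] 0x20->0x1a len=4 : b1 55 96 f2
[3] 0x13->0x1f len=7 : 46 f7 63 c5 78 6c 4a
[4] 0x1f->0x0d len=3 : 46 f7 63
query mem[0x0e]=0xf7, mem[0x21]=0x63, mem[0x0d]=0x46, mem[0x23]=0x78

MEM[0x0e,0x21,0x0d,0x23] = f7 63 46 78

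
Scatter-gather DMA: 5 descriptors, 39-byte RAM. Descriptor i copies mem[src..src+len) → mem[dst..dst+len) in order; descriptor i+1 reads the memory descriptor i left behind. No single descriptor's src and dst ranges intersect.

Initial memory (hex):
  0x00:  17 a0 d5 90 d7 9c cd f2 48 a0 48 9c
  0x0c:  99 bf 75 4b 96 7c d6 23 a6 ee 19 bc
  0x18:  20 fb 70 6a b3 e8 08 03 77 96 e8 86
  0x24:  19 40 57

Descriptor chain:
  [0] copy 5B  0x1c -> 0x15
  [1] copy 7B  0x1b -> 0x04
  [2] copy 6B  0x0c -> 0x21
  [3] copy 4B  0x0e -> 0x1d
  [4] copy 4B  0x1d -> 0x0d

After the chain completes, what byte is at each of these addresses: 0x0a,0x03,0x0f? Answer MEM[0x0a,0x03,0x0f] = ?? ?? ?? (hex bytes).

#0 dst[0x15+5] := {0xb3,0xe8,0x08,0x03,0x77}
#1 dst[0x04+7] := {0x6a,0xb3,0xe8,0x08,0x03,0x77,0x96}
#2 dst[0x21+6] := {0x99,0xbf,0x75,0x4b,0x96,0x7c}
#3 dst[0x1d+4] := {0x75,0x4b,0x96,0x7c}
#4 dst[0x0d+4] := {0x75,0x4b,0x96,0x7c}
query mem[0x0a]=0x96, mem[0x03]=0x90, mem[0x0f]=0x96

MEM[0x0a,0x03,0x0f] = 96 90 96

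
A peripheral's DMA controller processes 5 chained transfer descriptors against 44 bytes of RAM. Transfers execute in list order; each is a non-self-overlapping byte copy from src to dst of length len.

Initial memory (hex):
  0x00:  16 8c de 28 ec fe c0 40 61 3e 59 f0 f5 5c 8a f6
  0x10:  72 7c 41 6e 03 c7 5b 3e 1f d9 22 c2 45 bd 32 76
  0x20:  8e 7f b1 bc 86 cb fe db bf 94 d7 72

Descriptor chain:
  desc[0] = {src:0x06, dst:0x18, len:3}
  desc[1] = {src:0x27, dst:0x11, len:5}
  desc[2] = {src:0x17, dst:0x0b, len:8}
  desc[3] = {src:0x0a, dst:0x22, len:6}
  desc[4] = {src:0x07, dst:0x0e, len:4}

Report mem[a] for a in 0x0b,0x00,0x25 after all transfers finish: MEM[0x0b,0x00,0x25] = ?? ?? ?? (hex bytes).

D0: mem[0x18..0x1a] <- [c0 40 61]
D1: mem[0x11..0x15] <- [db bf 94 d7 72]
D2: mem[0x0b..0x12] <- [3e c0 40 61 c2 45 bd 32]
D3: mem[0x22..0x27] <- [59 3e c0 40 61 c2]
D4: mem[0x0e..0x11] <- [40 61 3e 59]
query mem[0x0b]=0x3e, mem[0x00]=0x16, mem[0x25]=0x40

MEM[0x0b,0x00,0x25] = 3e 16 40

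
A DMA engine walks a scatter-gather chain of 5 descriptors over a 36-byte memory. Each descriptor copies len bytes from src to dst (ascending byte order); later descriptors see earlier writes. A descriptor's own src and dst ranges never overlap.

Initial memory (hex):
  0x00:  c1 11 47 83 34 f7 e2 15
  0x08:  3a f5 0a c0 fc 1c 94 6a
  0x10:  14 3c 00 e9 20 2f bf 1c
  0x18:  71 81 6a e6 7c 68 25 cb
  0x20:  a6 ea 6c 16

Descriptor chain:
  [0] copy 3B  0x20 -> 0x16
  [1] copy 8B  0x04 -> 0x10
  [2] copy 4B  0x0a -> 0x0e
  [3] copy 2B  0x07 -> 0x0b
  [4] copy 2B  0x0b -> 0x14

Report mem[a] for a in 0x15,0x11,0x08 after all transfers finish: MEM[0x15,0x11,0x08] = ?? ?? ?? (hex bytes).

MEM[0x15,0x11,0x08] = 3a 1c 3a

D0: mem[0x16..0x18] <- [a6 ea 6c]
D1: mem[0x10..0x17] <- [34 f7 e2 15 3a f5 0a c0]
D2: mem[0x0e..0x11] <- [0a c0 fc 1c]
D3: mem[0x0b..0x0c] <- [15 3a]
D4: mem[0x14..0x15] <- [15 3a]
query mem[0x15]=0x3a, mem[0x11]=0x1c, mem[0x08]=0x3a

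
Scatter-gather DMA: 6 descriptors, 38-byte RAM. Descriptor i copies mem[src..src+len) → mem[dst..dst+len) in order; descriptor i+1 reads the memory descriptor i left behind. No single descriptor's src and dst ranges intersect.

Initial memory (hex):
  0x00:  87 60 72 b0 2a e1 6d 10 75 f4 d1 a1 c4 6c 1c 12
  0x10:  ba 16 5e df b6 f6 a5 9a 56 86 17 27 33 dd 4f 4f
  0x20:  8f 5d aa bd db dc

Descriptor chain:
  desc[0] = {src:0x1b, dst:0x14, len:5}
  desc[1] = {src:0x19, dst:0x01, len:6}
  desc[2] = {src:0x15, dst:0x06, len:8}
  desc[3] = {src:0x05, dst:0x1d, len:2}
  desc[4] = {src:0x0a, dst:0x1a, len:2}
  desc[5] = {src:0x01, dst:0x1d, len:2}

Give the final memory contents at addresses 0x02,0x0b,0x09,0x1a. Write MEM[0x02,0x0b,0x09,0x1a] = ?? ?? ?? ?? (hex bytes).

MEM[0x02,0x0b,0x09,0x1a] = 17 17 4f 86

#0 dst[0x14+5] := {0x27,0x33,0xdd,0x4f,0x4f}
#1 dst[0x01+6] := {0x86,0x17,0x27,0x33,0xdd,0x4f}
#2 dst[0x06+8] := {0x33,0xdd,0x4f,0x4f,0x86,0x17,0x27,0x33}
#3 dst[0x1d+2] := {0xdd,0x33}
#4 dst[0x1a+2] := {0x86,0x17}
#5 dst[0x1d+2] := {0x86,0x17}
query mem[0x02]=0x17, mem[0x0b]=0x17, mem[0x09]=0x4f, mem[0x1a]=0x86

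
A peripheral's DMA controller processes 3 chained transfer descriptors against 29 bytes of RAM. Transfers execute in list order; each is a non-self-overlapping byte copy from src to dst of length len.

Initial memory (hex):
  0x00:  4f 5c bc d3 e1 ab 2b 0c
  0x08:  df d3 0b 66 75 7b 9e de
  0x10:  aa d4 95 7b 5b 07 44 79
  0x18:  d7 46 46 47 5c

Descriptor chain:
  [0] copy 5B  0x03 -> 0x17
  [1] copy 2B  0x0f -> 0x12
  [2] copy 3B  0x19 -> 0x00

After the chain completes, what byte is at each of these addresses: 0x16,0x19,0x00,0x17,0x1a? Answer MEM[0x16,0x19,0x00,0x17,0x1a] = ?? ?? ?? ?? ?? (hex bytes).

D0: mem[0x17..0x1b] <- [d3 e1 ab 2b 0c]
D1: mem[0x12..0x13] <- [de aa]
D2: mem[0x00..0x02] <- [ab 2b 0c]
query mem[0x16]=0x44, mem[0x19]=0xab, mem[0x00]=0xab, mem[0x17]=0xd3, mem[0x1a]=0x2b

MEM[0x16,0x19,0x00,0x17,0x1a] = 44 ab ab d3 2b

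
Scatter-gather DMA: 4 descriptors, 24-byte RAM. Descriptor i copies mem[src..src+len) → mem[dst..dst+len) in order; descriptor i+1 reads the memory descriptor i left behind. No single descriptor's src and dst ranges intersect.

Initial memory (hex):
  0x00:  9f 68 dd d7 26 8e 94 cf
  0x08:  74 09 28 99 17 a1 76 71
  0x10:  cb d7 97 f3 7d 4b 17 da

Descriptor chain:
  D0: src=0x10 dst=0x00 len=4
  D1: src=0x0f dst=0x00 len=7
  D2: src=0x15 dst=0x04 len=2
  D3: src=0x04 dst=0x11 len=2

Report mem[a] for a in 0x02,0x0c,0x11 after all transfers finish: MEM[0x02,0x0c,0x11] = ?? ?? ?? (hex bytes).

MEM[0x02,0x0c,0x11] = d7 17 4b

[0] 0x10->0x00 len=4 : cb d7 97 f3
[1] 0x0f->0x00 len=7 : 71 cb d7 97 f3 7d 4b
[2] 0x15->0x04 len=2 : 4b 17
[3] 0x04->0x11 len=2 : 4b 17
query mem[0x02]=0xd7, mem[0x0c]=0x17, mem[0x11]=0x4b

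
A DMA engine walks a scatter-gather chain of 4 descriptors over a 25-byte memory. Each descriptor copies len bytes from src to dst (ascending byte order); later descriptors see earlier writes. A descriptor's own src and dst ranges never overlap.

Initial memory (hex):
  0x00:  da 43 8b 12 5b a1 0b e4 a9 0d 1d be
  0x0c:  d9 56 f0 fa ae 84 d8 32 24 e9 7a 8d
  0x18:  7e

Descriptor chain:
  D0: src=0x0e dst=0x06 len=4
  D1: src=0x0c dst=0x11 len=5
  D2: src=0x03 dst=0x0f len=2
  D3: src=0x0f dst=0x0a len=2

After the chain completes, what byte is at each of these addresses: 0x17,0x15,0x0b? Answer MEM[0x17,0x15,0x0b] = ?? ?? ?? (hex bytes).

D0: mem[0x06..0x09] <- [f0 fa ae 84]
D1: mem[0x11..0x15] <- [d9 56 f0 fa ae]
D2: mem[0x0f..0x10] <- [12 5b]
D3: mem[0x0a..0x0b] <- [12 5b]
query mem[0x17]=0x8d, mem[0x15]=0xae, mem[0x0b]=0x5b

MEM[0x17,0x15,0x0b] = 8d ae 5b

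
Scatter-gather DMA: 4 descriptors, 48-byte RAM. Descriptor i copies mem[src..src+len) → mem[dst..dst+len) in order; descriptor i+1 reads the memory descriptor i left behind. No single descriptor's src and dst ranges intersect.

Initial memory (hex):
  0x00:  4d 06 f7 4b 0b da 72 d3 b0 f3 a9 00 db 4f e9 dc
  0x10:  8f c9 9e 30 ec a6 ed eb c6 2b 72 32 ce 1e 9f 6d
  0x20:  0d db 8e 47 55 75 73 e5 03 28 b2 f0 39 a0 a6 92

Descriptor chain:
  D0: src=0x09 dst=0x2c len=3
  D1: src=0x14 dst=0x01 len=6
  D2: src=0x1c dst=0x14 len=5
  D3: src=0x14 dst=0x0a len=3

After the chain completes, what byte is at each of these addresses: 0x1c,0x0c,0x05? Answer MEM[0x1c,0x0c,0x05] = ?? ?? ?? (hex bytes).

  after D0: wrote 3B at 0x2c = f3a900
  after D1: wrote 6B at 0x01 = eca6edebc62b
  after D2: wrote 5B at 0x14 = ce1e9f6d0d
  after D3: wrote 3B at 0x0a = ce1e9f
query mem[0x1c]=0xce, mem[0x0c]=0x9f, mem[0x05]=0xc6

MEM[0x1c,0x0c,0x05] = ce 9f c6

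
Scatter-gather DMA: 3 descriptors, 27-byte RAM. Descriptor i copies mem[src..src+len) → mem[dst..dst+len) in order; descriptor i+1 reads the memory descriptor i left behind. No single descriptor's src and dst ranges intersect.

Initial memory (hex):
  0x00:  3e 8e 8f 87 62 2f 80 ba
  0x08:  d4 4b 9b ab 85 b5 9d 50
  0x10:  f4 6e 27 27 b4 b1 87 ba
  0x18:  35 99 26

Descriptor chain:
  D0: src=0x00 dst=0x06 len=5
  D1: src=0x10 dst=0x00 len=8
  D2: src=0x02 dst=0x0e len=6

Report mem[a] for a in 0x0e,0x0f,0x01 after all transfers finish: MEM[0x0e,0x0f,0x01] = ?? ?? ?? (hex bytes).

  after D0: wrote 5B at 0x06 = 3e8e8f8762
  after D1: wrote 8B at 0x00 = f46e2727b4b187ba
  after D2: wrote 6B at 0x0e = 2727b4b187ba
query mem[0x0e]=0x27, mem[0x0f]=0x27, mem[0x01]=0x6e

MEM[0x0e,0x0f,0x01] = 27 27 6e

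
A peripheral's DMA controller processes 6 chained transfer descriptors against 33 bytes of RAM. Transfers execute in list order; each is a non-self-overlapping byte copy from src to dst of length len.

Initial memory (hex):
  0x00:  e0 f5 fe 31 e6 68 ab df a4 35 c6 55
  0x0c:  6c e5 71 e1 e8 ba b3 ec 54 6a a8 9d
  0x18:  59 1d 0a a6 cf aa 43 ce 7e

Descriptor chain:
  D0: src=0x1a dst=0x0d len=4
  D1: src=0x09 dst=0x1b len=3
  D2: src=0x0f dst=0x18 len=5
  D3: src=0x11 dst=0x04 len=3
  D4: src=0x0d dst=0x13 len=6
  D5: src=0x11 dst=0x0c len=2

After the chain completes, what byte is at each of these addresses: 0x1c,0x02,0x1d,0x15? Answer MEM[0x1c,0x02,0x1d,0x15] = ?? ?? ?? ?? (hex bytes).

[0] 0x1a->0x0d len=4 : 0a a6 cf aa
[1] 0x09->0x1b len=3 : 35 c6 55
[2] 0x0f->0x18 len=5 : cf aa ba b3 ec
[3] 0x11->0x04 len=3 : ba b3 ec
[4] 0x0d->0x13 len=6 : 0a a6 cf aa ba b3
[5] 0x11->0x0c len=2 : ba b3
query mem[0x1c]=0xec, mem[0x02]=0xfe, mem[0x1d]=0x55, mem[0x15]=0xcf

MEM[0x1c,0x02,0x1d,0x15] = ec fe 55 cf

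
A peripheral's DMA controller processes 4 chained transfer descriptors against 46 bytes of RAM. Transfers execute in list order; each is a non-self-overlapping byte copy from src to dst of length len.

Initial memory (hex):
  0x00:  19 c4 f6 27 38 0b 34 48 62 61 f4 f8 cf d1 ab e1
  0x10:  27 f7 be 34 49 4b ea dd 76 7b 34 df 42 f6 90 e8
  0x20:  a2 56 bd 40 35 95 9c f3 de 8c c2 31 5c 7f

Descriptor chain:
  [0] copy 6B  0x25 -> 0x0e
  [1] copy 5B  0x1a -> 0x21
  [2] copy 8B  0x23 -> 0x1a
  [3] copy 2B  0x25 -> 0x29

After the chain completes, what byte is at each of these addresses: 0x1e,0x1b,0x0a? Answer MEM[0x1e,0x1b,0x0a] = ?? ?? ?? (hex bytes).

  after D0: wrote 6B at 0x0e = 959cf3de8cc2
  after D1: wrote 5B at 0x21 = 34df42f690
  after D2: wrote 8B at 0x1a = 42f6909cf3de8cc2
  after D3: wrote 2B at 0x29 = 909c
query mem[0x1e]=0xf3, mem[0x1b]=0xf6, mem[0x0a]=0xf4

MEM[0x1e,0x1b,0x0a] = f3 f6 f4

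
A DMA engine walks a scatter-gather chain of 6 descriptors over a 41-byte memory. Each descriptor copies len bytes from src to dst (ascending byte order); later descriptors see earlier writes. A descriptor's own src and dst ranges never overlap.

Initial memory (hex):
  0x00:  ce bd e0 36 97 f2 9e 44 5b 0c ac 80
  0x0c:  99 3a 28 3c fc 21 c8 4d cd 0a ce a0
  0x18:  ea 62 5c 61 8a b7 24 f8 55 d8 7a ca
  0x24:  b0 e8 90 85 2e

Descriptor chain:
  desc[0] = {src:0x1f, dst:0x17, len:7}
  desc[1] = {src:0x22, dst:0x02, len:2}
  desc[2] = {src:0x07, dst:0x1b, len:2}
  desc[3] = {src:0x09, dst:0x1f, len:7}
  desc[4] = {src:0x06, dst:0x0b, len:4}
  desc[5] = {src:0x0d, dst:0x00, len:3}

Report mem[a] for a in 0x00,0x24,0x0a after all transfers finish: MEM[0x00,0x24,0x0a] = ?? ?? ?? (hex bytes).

  after D0: wrote 7B at 0x17 = f855d87acab0e8
  after D1: wrote 2B at 0x02 = 7aca
  after D2: wrote 2B at 0x1b = 445b
  after D3: wrote 7B at 0x1f = 0cac80993a283c
  after D4: wrote 4B at 0x0b = 9e445b0c
  after D5: wrote 3B at 0x00 = 5b0c3c
query mem[0x00]=0x5b, mem[0x24]=0x28, mem[0x0a]=0xac

MEM[0x00,0x24,0x0a] = 5b 28 ac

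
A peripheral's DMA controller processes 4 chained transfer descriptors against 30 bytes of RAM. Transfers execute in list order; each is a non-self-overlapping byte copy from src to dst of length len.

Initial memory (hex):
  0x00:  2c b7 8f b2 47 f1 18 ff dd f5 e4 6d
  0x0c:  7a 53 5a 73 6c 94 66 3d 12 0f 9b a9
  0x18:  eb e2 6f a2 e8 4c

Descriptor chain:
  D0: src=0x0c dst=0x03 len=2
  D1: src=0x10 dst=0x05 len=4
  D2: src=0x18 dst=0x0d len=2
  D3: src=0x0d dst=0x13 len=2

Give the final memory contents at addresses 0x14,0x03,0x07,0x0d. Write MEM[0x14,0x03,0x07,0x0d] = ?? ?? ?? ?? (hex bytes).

#0 dst[0x03+2] := {0x7a,0x53}
#1 dst[0x05+4] := {0x6c,0x94,0x66,0x3d}
#2 dst[0x0d+2] := {0xeb,0xe2}
#3 dst[0x13+2] := {0xeb,0xe2}
query mem[0x14]=0xe2, mem[0x03]=0x7a, mem[0x07]=0x66, mem[0x0d]=0xeb

MEM[0x14,0x03,0x07,0x0d] = e2 7a 66 eb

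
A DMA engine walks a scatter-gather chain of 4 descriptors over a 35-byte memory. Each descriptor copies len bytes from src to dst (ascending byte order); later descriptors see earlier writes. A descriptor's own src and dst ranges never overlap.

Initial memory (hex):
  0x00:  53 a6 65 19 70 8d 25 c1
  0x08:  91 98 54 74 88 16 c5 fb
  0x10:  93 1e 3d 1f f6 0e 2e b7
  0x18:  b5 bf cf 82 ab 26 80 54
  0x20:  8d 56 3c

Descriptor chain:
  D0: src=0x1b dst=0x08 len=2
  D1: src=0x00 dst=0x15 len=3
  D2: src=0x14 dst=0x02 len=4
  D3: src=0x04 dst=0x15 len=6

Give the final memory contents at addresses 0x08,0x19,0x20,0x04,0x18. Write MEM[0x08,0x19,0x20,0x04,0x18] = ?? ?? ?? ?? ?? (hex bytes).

  after D0: wrote 2B at 0x08 = 82ab
  after D1: wrote 3B at 0x15 = 53a665
  after D2: wrote 4B at 0x02 = f653a665
  after D3: wrote 6B at 0x15 = a66525c182ab
query mem[0x08]=0x82, mem[0x19]=0x82, mem[0x20]=0x8d, mem[0x04]=0xa6, mem[0x18]=0xc1

MEM[0x08,0x19,0x20,0x04,0x18] = 82 82 8d a6 c1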